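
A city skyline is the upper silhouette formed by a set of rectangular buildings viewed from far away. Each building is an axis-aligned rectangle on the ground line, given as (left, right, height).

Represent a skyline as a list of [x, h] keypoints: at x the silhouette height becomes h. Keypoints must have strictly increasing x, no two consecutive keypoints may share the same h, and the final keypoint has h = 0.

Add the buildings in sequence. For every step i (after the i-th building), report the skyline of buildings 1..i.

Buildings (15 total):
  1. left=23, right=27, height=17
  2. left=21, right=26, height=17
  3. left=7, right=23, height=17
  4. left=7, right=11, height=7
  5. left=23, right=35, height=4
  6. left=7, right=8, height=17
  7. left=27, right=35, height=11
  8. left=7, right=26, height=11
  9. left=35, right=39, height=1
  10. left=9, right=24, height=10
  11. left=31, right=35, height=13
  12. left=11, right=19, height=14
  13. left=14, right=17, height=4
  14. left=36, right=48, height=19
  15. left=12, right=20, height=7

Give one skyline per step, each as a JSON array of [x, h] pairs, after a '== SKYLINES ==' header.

== SKYLINES ==
[[23,17],[27,0]]
[[21,17],[27,0]]
[[7,17],[27,0]]
[[7,17],[27,0]]
[[7,17],[27,4],[35,0]]
[[7,17],[27,4],[35,0]]
[[7,17],[27,11],[35,0]]
[[7,17],[27,11],[35,0]]
[[7,17],[27,11],[35,1],[39,0]]
[[7,17],[27,11],[35,1],[39,0]]
[[7,17],[27,11],[31,13],[35,1],[39,0]]
[[7,17],[27,11],[31,13],[35,1],[39,0]]
[[7,17],[27,11],[31,13],[35,1],[39,0]]
[[7,17],[27,11],[31,13],[35,1],[36,19],[48,0]]
[[7,17],[27,11],[31,13],[35,1],[36,19],[48,0]]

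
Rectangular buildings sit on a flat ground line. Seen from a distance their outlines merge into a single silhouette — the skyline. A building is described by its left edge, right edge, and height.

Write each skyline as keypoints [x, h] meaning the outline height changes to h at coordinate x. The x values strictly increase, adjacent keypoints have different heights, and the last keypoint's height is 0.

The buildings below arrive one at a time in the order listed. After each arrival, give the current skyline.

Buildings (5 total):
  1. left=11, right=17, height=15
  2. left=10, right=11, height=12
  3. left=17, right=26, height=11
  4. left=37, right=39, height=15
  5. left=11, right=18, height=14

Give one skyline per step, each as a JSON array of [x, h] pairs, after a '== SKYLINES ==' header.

== SKYLINES ==
[[11,15],[17,0]]
[[10,12],[11,15],[17,0]]
[[10,12],[11,15],[17,11],[26,0]]
[[10,12],[11,15],[17,11],[26,0],[37,15],[39,0]]
[[10,12],[11,15],[17,14],[18,11],[26,0],[37,15],[39,0]]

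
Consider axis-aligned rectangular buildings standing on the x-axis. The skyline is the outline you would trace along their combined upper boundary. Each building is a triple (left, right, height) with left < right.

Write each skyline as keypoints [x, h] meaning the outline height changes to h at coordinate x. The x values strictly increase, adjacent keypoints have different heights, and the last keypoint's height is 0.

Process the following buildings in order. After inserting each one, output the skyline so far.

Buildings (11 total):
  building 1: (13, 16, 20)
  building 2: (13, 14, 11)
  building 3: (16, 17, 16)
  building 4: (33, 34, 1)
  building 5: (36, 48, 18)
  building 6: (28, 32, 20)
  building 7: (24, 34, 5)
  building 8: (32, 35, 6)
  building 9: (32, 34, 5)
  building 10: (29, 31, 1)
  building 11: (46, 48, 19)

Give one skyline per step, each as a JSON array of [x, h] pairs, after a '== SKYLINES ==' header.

== SKYLINES ==
[[13,20],[16,0]]
[[13,20],[16,0]]
[[13,20],[16,16],[17,0]]
[[13,20],[16,16],[17,0],[33,1],[34,0]]
[[13,20],[16,16],[17,0],[33,1],[34,0],[36,18],[48,0]]
[[13,20],[16,16],[17,0],[28,20],[32,0],[33,1],[34,0],[36,18],[48,0]]
[[13,20],[16,16],[17,0],[24,5],[28,20],[32,5],[34,0],[36,18],[48,0]]
[[13,20],[16,16],[17,0],[24,5],[28,20],[32,6],[35,0],[36,18],[48,0]]
[[13,20],[16,16],[17,0],[24,5],[28,20],[32,6],[35,0],[36,18],[48,0]]
[[13,20],[16,16],[17,0],[24,5],[28,20],[32,6],[35,0],[36,18],[48,0]]
[[13,20],[16,16],[17,0],[24,5],[28,20],[32,6],[35,0],[36,18],[46,19],[48,0]]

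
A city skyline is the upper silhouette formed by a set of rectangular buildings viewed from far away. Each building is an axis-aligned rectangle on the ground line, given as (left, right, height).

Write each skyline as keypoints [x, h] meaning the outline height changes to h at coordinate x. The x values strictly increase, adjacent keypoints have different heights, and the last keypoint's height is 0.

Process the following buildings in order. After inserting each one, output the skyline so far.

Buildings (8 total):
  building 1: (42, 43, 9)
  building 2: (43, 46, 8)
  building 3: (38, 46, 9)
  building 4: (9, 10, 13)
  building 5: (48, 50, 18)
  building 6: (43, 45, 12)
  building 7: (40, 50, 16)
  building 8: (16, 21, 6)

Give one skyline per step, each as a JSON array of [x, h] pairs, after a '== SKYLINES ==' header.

== SKYLINES ==
[[42,9],[43,0]]
[[42,9],[43,8],[46,0]]
[[38,9],[46,0]]
[[9,13],[10,0],[38,9],[46,0]]
[[9,13],[10,0],[38,9],[46,0],[48,18],[50,0]]
[[9,13],[10,0],[38,9],[43,12],[45,9],[46,0],[48,18],[50,0]]
[[9,13],[10,0],[38,9],[40,16],[48,18],[50,0]]
[[9,13],[10,0],[16,6],[21,0],[38,9],[40,16],[48,18],[50,0]]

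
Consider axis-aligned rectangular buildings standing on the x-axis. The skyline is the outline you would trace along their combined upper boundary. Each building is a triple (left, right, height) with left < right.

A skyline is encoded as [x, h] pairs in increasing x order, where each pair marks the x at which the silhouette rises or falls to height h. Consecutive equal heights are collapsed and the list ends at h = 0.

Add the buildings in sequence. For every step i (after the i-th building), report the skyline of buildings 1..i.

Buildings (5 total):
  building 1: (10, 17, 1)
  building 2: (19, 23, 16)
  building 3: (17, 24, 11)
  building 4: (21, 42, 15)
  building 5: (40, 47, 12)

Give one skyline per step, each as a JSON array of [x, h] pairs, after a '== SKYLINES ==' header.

== SKYLINES ==
[[10,1],[17,0]]
[[10,1],[17,0],[19,16],[23,0]]
[[10,1],[17,11],[19,16],[23,11],[24,0]]
[[10,1],[17,11],[19,16],[23,15],[42,0]]
[[10,1],[17,11],[19,16],[23,15],[42,12],[47,0]]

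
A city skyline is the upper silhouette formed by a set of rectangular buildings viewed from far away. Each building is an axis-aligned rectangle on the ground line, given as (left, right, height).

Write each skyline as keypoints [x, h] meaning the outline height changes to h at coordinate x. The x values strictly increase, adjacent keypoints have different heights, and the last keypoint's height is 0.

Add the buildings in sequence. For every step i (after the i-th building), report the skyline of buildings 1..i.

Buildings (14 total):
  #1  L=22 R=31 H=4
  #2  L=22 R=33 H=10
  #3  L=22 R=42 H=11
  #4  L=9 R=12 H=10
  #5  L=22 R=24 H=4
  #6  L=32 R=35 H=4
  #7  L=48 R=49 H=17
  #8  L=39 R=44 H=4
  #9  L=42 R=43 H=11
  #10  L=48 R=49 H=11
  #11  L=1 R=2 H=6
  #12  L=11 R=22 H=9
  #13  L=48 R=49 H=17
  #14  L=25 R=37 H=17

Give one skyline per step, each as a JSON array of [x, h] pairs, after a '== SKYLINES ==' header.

== SKYLINES ==
[[22,4],[31,0]]
[[22,10],[33,0]]
[[22,11],[42,0]]
[[9,10],[12,0],[22,11],[42,0]]
[[9,10],[12,0],[22,11],[42,0]]
[[9,10],[12,0],[22,11],[42,0]]
[[9,10],[12,0],[22,11],[42,0],[48,17],[49,0]]
[[9,10],[12,0],[22,11],[42,4],[44,0],[48,17],[49,0]]
[[9,10],[12,0],[22,11],[43,4],[44,0],[48,17],[49,0]]
[[9,10],[12,0],[22,11],[43,4],[44,0],[48,17],[49,0]]
[[1,6],[2,0],[9,10],[12,0],[22,11],[43,4],[44,0],[48,17],[49,0]]
[[1,6],[2,0],[9,10],[12,9],[22,11],[43,4],[44,0],[48,17],[49,0]]
[[1,6],[2,0],[9,10],[12,9],[22,11],[43,4],[44,0],[48,17],[49,0]]
[[1,6],[2,0],[9,10],[12,9],[22,11],[25,17],[37,11],[43,4],[44,0],[48,17],[49,0]]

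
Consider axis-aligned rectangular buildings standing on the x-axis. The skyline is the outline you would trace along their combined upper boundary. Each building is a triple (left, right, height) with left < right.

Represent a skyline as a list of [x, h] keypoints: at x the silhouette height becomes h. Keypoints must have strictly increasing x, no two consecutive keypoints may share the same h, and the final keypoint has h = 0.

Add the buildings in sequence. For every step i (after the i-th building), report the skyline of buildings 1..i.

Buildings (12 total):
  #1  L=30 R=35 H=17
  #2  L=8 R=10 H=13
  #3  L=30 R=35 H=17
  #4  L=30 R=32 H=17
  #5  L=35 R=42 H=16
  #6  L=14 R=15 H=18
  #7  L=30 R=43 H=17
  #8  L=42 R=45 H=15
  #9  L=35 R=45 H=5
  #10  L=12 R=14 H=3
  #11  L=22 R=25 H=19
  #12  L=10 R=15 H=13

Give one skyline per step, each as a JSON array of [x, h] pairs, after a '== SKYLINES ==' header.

== SKYLINES ==
[[30,17],[35,0]]
[[8,13],[10,0],[30,17],[35,0]]
[[8,13],[10,0],[30,17],[35,0]]
[[8,13],[10,0],[30,17],[35,0]]
[[8,13],[10,0],[30,17],[35,16],[42,0]]
[[8,13],[10,0],[14,18],[15,0],[30,17],[35,16],[42,0]]
[[8,13],[10,0],[14,18],[15,0],[30,17],[43,0]]
[[8,13],[10,0],[14,18],[15,0],[30,17],[43,15],[45,0]]
[[8,13],[10,0],[14,18],[15,0],[30,17],[43,15],[45,0]]
[[8,13],[10,0],[12,3],[14,18],[15,0],[30,17],[43,15],[45,0]]
[[8,13],[10,0],[12,3],[14,18],[15,0],[22,19],[25,0],[30,17],[43,15],[45,0]]
[[8,13],[14,18],[15,0],[22,19],[25,0],[30,17],[43,15],[45,0]]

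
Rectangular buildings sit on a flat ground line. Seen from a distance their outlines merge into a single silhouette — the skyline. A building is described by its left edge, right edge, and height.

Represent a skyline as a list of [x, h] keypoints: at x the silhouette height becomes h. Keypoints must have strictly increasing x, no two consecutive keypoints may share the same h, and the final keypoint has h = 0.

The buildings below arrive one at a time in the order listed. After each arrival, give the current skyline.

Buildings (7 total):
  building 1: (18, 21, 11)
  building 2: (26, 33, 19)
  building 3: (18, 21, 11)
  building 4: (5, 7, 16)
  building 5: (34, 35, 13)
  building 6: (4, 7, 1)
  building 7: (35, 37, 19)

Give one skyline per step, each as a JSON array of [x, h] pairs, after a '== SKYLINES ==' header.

== SKYLINES ==
[[18,11],[21,0]]
[[18,11],[21,0],[26,19],[33,0]]
[[18,11],[21,0],[26,19],[33,0]]
[[5,16],[7,0],[18,11],[21,0],[26,19],[33,0]]
[[5,16],[7,0],[18,11],[21,0],[26,19],[33,0],[34,13],[35,0]]
[[4,1],[5,16],[7,0],[18,11],[21,0],[26,19],[33,0],[34,13],[35,0]]
[[4,1],[5,16],[7,0],[18,11],[21,0],[26,19],[33,0],[34,13],[35,19],[37,0]]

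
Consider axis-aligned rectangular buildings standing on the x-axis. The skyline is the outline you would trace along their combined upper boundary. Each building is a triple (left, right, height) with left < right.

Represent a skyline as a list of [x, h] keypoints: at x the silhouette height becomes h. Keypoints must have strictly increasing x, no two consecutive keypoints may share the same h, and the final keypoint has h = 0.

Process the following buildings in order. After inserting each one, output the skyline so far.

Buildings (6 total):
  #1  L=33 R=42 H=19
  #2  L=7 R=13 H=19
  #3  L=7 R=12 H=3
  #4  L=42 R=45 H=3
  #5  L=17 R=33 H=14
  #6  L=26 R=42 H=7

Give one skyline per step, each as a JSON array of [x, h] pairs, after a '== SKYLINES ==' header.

== SKYLINES ==
[[33,19],[42,0]]
[[7,19],[13,0],[33,19],[42,0]]
[[7,19],[13,0],[33,19],[42,0]]
[[7,19],[13,0],[33,19],[42,3],[45,0]]
[[7,19],[13,0],[17,14],[33,19],[42,3],[45,0]]
[[7,19],[13,0],[17,14],[33,19],[42,3],[45,0]]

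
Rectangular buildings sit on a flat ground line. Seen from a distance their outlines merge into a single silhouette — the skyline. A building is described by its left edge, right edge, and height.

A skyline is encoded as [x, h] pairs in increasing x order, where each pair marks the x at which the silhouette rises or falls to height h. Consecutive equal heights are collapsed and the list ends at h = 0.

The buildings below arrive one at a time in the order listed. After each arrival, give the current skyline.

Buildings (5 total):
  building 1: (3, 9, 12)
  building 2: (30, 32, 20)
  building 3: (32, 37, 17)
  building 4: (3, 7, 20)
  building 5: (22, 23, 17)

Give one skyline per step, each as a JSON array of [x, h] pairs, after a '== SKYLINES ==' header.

== SKYLINES ==
[[3,12],[9,0]]
[[3,12],[9,0],[30,20],[32,0]]
[[3,12],[9,0],[30,20],[32,17],[37,0]]
[[3,20],[7,12],[9,0],[30,20],[32,17],[37,0]]
[[3,20],[7,12],[9,0],[22,17],[23,0],[30,20],[32,17],[37,0]]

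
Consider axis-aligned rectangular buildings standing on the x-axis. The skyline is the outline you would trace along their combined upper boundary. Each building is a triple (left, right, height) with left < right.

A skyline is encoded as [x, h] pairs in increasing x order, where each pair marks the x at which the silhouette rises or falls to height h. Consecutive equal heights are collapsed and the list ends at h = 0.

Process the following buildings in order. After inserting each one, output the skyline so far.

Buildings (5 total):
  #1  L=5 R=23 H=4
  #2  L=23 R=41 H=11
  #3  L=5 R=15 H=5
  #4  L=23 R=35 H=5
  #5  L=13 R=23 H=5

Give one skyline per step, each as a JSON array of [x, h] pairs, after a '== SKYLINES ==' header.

== SKYLINES ==
[[5,4],[23,0]]
[[5,4],[23,11],[41,0]]
[[5,5],[15,4],[23,11],[41,0]]
[[5,5],[15,4],[23,11],[41,0]]
[[5,5],[23,11],[41,0]]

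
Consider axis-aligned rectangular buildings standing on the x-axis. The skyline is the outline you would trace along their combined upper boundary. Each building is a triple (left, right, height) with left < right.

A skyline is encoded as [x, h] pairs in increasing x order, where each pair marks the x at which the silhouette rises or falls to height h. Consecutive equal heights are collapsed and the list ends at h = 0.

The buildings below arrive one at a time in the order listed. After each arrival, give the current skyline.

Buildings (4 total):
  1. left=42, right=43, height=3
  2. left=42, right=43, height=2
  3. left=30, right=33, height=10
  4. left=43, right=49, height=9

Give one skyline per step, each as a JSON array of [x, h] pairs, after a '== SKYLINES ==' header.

== SKYLINES ==
[[42,3],[43,0]]
[[42,3],[43,0]]
[[30,10],[33,0],[42,3],[43,0]]
[[30,10],[33,0],[42,3],[43,9],[49,0]]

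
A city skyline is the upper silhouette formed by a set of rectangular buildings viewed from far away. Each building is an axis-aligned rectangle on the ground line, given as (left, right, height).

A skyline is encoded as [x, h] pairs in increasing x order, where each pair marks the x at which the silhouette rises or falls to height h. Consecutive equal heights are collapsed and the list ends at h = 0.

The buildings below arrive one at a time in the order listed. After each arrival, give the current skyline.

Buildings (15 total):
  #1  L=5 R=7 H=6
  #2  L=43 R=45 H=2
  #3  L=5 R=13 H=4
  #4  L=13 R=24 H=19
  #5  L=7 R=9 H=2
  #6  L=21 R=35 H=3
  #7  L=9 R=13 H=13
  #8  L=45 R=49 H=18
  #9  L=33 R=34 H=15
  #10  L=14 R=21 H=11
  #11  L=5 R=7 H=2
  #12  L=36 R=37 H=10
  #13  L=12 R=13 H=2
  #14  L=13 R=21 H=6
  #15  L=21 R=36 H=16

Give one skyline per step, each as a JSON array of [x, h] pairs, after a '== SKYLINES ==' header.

== SKYLINES ==
[[5,6],[7,0]]
[[5,6],[7,0],[43,2],[45,0]]
[[5,6],[7,4],[13,0],[43,2],[45,0]]
[[5,6],[7,4],[13,19],[24,0],[43,2],[45,0]]
[[5,6],[7,4],[13,19],[24,0],[43,2],[45,0]]
[[5,6],[7,4],[13,19],[24,3],[35,0],[43,2],[45,0]]
[[5,6],[7,4],[9,13],[13,19],[24,3],[35,0],[43,2],[45,0]]
[[5,6],[7,4],[9,13],[13,19],[24,3],[35,0],[43,2],[45,18],[49,0]]
[[5,6],[7,4],[9,13],[13,19],[24,3],[33,15],[34,3],[35,0],[43,2],[45,18],[49,0]]
[[5,6],[7,4],[9,13],[13,19],[24,3],[33,15],[34,3],[35,0],[43,2],[45,18],[49,0]]
[[5,6],[7,4],[9,13],[13,19],[24,3],[33,15],[34,3],[35,0],[43,2],[45,18],[49,0]]
[[5,6],[7,4],[9,13],[13,19],[24,3],[33,15],[34,3],[35,0],[36,10],[37,0],[43,2],[45,18],[49,0]]
[[5,6],[7,4],[9,13],[13,19],[24,3],[33,15],[34,3],[35,0],[36,10],[37,0],[43,2],[45,18],[49,0]]
[[5,6],[7,4],[9,13],[13,19],[24,3],[33,15],[34,3],[35,0],[36,10],[37,0],[43,2],[45,18],[49,0]]
[[5,6],[7,4],[9,13],[13,19],[24,16],[36,10],[37,0],[43,2],[45,18],[49,0]]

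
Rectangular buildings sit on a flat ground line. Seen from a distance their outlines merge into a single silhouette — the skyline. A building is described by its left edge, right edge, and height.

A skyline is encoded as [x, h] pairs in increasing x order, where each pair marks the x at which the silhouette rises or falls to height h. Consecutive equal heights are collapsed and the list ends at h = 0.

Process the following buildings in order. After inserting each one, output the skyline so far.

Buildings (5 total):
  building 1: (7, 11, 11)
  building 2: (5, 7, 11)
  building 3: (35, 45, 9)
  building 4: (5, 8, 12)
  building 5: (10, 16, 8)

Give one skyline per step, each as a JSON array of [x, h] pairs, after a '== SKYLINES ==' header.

== SKYLINES ==
[[7,11],[11,0]]
[[5,11],[11,0]]
[[5,11],[11,0],[35,9],[45,0]]
[[5,12],[8,11],[11,0],[35,9],[45,0]]
[[5,12],[8,11],[11,8],[16,0],[35,9],[45,0]]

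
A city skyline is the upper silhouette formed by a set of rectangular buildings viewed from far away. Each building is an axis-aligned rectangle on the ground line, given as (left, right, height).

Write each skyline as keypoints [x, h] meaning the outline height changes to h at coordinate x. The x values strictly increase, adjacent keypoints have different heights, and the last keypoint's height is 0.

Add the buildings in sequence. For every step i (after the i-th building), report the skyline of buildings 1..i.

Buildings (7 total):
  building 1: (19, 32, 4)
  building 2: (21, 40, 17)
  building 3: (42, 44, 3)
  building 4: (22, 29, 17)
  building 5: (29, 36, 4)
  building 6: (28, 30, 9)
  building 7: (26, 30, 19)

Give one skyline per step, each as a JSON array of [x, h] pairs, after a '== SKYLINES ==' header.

== SKYLINES ==
[[19,4],[32,0]]
[[19,4],[21,17],[40,0]]
[[19,4],[21,17],[40,0],[42,3],[44,0]]
[[19,4],[21,17],[40,0],[42,3],[44,0]]
[[19,4],[21,17],[40,0],[42,3],[44,0]]
[[19,4],[21,17],[40,0],[42,3],[44,0]]
[[19,4],[21,17],[26,19],[30,17],[40,0],[42,3],[44,0]]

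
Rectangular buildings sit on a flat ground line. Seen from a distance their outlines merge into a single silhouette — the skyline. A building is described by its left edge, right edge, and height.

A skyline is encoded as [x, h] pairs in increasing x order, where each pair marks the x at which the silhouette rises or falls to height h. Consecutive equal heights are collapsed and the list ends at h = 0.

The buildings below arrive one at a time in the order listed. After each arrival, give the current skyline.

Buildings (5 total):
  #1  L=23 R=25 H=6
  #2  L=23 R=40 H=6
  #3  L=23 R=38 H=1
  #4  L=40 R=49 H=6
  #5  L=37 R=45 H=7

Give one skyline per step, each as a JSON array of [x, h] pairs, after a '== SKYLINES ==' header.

== SKYLINES ==
[[23,6],[25,0]]
[[23,6],[40,0]]
[[23,6],[40,0]]
[[23,6],[49,0]]
[[23,6],[37,7],[45,6],[49,0]]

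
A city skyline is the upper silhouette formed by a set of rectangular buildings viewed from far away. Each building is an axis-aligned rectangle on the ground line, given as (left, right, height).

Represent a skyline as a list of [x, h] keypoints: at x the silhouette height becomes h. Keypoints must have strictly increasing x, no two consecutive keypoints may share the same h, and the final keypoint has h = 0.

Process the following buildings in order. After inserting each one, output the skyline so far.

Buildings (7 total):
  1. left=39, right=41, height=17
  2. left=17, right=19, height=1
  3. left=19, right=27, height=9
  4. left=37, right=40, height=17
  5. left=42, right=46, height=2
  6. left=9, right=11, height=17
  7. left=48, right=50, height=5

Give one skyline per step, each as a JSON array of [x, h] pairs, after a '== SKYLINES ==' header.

== SKYLINES ==
[[39,17],[41,0]]
[[17,1],[19,0],[39,17],[41,0]]
[[17,1],[19,9],[27,0],[39,17],[41,0]]
[[17,1],[19,9],[27,0],[37,17],[41,0]]
[[17,1],[19,9],[27,0],[37,17],[41,0],[42,2],[46,0]]
[[9,17],[11,0],[17,1],[19,9],[27,0],[37,17],[41,0],[42,2],[46,0]]
[[9,17],[11,0],[17,1],[19,9],[27,0],[37,17],[41,0],[42,2],[46,0],[48,5],[50,0]]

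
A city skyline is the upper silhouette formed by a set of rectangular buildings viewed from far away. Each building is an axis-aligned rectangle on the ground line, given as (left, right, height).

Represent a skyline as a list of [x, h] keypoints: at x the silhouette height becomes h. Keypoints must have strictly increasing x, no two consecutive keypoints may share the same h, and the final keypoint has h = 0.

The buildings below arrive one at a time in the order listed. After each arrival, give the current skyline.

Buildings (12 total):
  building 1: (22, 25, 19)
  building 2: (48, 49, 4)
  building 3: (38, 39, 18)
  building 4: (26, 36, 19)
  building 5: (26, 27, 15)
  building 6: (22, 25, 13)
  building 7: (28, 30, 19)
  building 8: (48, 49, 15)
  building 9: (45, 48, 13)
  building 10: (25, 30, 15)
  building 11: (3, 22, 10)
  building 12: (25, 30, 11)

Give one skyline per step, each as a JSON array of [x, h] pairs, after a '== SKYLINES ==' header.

== SKYLINES ==
[[22,19],[25,0]]
[[22,19],[25,0],[48,4],[49,0]]
[[22,19],[25,0],[38,18],[39,0],[48,4],[49,0]]
[[22,19],[25,0],[26,19],[36,0],[38,18],[39,0],[48,4],[49,0]]
[[22,19],[25,0],[26,19],[36,0],[38,18],[39,0],[48,4],[49,0]]
[[22,19],[25,0],[26,19],[36,0],[38,18],[39,0],[48,4],[49,0]]
[[22,19],[25,0],[26,19],[36,0],[38,18],[39,0],[48,4],[49,0]]
[[22,19],[25,0],[26,19],[36,0],[38,18],[39,0],[48,15],[49,0]]
[[22,19],[25,0],[26,19],[36,0],[38,18],[39,0],[45,13],[48,15],[49,0]]
[[22,19],[25,15],[26,19],[36,0],[38,18],[39,0],[45,13],[48,15],[49,0]]
[[3,10],[22,19],[25,15],[26,19],[36,0],[38,18],[39,0],[45,13],[48,15],[49,0]]
[[3,10],[22,19],[25,15],[26,19],[36,0],[38,18],[39,0],[45,13],[48,15],[49,0]]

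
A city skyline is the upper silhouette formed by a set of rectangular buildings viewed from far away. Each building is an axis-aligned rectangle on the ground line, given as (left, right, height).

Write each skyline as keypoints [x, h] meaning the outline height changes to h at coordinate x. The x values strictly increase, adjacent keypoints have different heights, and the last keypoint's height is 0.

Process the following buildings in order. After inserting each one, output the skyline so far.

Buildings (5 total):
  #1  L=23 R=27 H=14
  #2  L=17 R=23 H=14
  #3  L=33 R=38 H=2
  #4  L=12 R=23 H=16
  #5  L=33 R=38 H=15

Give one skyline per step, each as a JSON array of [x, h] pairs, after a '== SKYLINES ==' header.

== SKYLINES ==
[[23,14],[27,0]]
[[17,14],[27,0]]
[[17,14],[27,0],[33,2],[38,0]]
[[12,16],[23,14],[27,0],[33,2],[38,0]]
[[12,16],[23,14],[27,0],[33,15],[38,0]]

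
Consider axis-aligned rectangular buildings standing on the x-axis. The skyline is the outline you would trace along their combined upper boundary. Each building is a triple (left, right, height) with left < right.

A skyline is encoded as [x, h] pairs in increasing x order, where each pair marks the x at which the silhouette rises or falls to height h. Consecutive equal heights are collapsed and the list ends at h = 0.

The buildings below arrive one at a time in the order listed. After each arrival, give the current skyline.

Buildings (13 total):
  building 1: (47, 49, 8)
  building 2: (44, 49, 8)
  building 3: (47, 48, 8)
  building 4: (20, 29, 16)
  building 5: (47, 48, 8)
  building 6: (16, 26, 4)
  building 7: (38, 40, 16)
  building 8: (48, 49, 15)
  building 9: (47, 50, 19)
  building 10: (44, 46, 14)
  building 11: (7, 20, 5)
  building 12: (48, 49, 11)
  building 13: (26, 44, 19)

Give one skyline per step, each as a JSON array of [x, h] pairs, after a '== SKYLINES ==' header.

== SKYLINES ==
[[47,8],[49,0]]
[[44,8],[49,0]]
[[44,8],[49,0]]
[[20,16],[29,0],[44,8],[49,0]]
[[20,16],[29,0],[44,8],[49,0]]
[[16,4],[20,16],[29,0],[44,8],[49,0]]
[[16,4],[20,16],[29,0],[38,16],[40,0],[44,8],[49,0]]
[[16,4],[20,16],[29,0],[38,16],[40,0],[44,8],[48,15],[49,0]]
[[16,4],[20,16],[29,0],[38,16],[40,0],[44,8],[47,19],[50,0]]
[[16,4],[20,16],[29,0],[38,16],[40,0],[44,14],[46,8],[47,19],[50,0]]
[[7,5],[20,16],[29,0],[38,16],[40,0],[44,14],[46,8],[47,19],[50,0]]
[[7,5],[20,16],[29,0],[38,16],[40,0],[44,14],[46,8],[47,19],[50,0]]
[[7,5],[20,16],[26,19],[44,14],[46,8],[47,19],[50,0]]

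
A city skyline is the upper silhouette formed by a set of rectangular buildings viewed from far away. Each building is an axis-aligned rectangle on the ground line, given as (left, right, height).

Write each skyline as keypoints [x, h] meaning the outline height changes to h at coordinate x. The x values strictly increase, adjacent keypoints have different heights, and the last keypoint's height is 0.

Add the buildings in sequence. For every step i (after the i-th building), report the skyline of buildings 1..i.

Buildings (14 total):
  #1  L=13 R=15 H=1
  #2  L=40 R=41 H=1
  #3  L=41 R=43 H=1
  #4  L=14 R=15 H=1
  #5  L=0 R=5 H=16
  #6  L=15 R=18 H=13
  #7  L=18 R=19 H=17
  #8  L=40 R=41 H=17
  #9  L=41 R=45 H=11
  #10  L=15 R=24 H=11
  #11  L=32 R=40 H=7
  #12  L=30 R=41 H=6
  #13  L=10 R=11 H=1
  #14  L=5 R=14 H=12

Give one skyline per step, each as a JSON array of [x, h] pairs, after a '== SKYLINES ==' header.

== SKYLINES ==
[[13,1],[15,0]]
[[13,1],[15,0],[40,1],[41,0]]
[[13,1],[15,0],[40,1],[43,0]]
[[13,1],[15,0],[40,1],[43,0]]
[[0,16],[5,0],[13,1],[15,0],[40,1],[43,0]]
[[0,16],[5,0],[13,1],[15,13],[18,0],[40,1],[43,0]]
[[0,16],[5,0],[13,1],[15,13],[18,17],[19,0],[40,1],[43,0]]
[[0,16],[5,0],[13,1],[15,13],[18,17],[19,0],[40,17],[41,1],[43,0]]
[[0,16],[5,0],[13,1],[15,13],[18,17],[19,0],[40,17],[41,11],[45,0]]
[[0,16],[5,0],[13,1],[15,13],[18,17],[19,11],[24,0],[40,17],[41,11],[45,0]]
[[0,16],[5,0],[13,1],[15,13],[18,17],[19,11],[24,0],[32,7],[40,17],[41,11],[45,0]]
[[0,16],[5,0],[13,1],[15,13],[18,17],[19,11],[24,0],[30,6],[32,7],[40,17],[41,11],[45,0]]
[[0,16],[5,0],[10,1],[11,0],[13,1],[15,13],[18,17],[19,11],[24,0],[30,6],[32,7],[40,17],[41,11],[45,0]]
[[0,16],[5,12],[14,1],[15,13],[18,17],[19,11],[24,0],[30,6],[32,7],[40,17],[41,11],[45,0]]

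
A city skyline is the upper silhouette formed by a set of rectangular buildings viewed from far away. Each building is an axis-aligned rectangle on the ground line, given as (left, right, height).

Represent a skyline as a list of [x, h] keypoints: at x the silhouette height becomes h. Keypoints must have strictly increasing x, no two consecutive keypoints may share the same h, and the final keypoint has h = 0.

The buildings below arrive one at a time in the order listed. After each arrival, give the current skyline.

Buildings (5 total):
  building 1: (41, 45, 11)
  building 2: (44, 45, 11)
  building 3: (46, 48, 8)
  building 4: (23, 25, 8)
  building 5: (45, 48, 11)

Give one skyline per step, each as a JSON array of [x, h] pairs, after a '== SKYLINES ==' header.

== SKYLINES ==
[[41,11],[45,0]]
[[41,11],[45,0]]
[[41,11],[45,0],[46,8],[48,0]]
[[23,8],[25,0],[41,11],[45,0],[46,8],[48,0]]
[[23,8],[25,0],[41,11],[48,0]]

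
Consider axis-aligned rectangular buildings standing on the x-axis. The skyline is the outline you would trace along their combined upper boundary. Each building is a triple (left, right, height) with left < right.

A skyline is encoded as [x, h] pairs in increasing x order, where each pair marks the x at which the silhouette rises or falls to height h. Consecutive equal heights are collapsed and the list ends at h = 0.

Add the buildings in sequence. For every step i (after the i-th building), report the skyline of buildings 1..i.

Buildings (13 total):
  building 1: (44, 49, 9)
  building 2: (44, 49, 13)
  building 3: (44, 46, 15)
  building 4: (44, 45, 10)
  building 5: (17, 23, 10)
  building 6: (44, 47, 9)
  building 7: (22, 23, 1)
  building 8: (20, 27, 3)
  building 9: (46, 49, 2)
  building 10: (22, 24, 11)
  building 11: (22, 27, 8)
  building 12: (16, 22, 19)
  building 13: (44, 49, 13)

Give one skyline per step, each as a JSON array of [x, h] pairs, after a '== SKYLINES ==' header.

== SKYLINES ==
[[44,9],[49,0]]
[[44,13],[49,0]]
[[44,15],[46,13],[49,0]]
[[44,15],[46,13],[49,0]]
[[17,10],[23,0],[44,15],[46,13],[49,0]]
[[17,10],[23,0],[44,15],[46,13],[49,0]]
[[17,10],[23,0],[44,15],[46,13],[49,0]]
[[17,10],[23,3],[27,0],[44,15],[46,13],[49,0]]
[[17,10],[23,3],[27,0],[44,15],[46,13],[49,0]]
[[17,10],[22,11],[24,3],[27,0],[44,15],[46,13],[49,0]]
[[17,10],[22,11],[24,8],[27,0],[44,15],[46,13],[49,0]]
[[16,19],[22,11],[24,8],[27,0],[44,15],[46,13],[49,0]]
[[16,19],[22,11],[24,8],[27,0],[44,15],[46,13],[49,0]]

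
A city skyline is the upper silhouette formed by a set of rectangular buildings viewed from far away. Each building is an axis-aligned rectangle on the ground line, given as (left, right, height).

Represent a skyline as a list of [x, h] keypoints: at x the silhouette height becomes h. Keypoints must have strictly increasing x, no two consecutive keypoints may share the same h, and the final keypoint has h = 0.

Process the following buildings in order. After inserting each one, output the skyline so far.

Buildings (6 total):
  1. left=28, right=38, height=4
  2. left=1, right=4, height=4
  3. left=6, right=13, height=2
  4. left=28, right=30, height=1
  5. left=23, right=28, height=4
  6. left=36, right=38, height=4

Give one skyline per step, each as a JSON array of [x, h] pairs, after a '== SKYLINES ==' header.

== SKYLINES ==
[[28,4],[38,0]]
[[1,4],[4,0],[28,4],[38,0]]
[[1,4],[4,0],[6,2],[13,0],[28,4],[38,0]]
[[1,4],[4,0],[6,2],[13,0],[28,4],[38,0]]
[[1,4],[4,0],[6,2],[13,0],[23,4],[38,0]]
[[1,4],[4,0],[6,2],[13,0],[23,4],[38,0]]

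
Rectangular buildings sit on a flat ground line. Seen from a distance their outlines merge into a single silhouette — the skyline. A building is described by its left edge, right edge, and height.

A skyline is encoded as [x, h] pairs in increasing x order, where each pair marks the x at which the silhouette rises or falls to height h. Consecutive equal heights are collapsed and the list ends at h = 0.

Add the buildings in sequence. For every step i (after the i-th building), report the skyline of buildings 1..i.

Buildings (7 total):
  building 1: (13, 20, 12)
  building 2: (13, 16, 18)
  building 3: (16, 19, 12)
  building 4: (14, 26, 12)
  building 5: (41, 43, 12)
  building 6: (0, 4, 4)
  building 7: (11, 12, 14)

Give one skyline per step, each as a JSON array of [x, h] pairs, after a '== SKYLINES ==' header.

== SKYLINES ==
[[13,12],[20,0]]
[[13,18],[16,12],[20,0]]
[[13,18],[16,12],[20,0]]
[[13,18],[16,12],[26,0]]
[[13,18],[16,12],[26,0],[41,12],[43,0]]
[[0,4],[4,0],[13,18],[16,12],[26,0],[41,12],[43,0]]
[[0,4],[4,0],[11,14],[12,0],[13,18],[16,12],[26,0],[41,12],[43,0]]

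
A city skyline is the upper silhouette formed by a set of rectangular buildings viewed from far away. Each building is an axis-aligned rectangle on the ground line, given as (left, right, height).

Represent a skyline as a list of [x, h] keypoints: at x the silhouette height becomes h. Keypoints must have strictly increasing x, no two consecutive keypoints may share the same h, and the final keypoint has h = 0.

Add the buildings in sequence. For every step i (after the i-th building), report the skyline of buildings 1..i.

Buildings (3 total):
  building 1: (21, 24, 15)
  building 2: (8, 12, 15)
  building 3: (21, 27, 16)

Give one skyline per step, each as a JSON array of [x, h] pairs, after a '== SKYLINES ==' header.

== SKYLINES ==
[[21,15],[24,0]]
[[8,15],[12,0],[21,15],[24,0]]
[[8,15],[12,0],[21,16],[27,0]]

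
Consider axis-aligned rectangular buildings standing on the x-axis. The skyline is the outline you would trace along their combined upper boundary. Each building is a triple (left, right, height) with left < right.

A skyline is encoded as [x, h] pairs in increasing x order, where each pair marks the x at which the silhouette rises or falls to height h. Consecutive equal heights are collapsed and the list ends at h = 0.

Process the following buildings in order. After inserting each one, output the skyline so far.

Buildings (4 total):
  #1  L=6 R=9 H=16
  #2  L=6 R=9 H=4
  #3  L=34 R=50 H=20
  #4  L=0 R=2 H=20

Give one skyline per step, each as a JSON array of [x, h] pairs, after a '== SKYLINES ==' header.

== SKYLINES ==
[[6,16],[9,0]]
[[6,16],[9,0]]
[[6,16],[9,0],[34,20],[50,0]]
[[0,20],[2,0],[6,16],[9,0],[34,20],[50,0]]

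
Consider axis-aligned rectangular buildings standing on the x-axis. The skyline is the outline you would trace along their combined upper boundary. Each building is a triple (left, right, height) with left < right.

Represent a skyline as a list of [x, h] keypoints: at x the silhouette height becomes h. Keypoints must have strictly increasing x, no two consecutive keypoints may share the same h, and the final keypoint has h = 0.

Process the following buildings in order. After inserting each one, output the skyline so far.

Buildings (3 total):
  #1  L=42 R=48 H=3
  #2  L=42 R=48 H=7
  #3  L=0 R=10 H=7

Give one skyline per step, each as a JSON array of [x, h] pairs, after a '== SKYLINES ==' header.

== SKYLINES ==
[[42,3],[48,0]]
[[42,7],[48,0]]
[[0,7],[10,0],[42,7],[48,0]]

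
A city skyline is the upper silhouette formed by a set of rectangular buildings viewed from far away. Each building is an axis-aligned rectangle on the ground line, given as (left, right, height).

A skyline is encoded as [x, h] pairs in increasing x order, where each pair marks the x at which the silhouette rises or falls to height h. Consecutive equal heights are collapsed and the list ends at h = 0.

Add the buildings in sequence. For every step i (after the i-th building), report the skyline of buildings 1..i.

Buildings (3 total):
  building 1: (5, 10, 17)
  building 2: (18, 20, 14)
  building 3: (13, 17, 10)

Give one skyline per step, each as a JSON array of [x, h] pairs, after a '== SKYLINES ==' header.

== SKYLINES ==
[[5,17],[10,0]]
[[5,17],[10,0],[18,14],[20,0]]
[[5,17],[10,0],[13,10],[17,0],[18,14],[20,0]]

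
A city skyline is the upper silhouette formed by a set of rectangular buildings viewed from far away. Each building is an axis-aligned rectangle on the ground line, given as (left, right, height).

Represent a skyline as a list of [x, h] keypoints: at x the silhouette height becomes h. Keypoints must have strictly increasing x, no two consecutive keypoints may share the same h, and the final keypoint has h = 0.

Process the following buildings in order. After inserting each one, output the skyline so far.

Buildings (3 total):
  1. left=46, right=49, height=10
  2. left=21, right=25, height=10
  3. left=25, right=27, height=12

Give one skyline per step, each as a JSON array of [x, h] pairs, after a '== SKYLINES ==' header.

== SKYLINES ==
[[46,10],[49,0]]
[[21,10],[25,0],[46,10],[49,0]]
[[21,10],[25,12],[27,0],[46,10],[49,0]]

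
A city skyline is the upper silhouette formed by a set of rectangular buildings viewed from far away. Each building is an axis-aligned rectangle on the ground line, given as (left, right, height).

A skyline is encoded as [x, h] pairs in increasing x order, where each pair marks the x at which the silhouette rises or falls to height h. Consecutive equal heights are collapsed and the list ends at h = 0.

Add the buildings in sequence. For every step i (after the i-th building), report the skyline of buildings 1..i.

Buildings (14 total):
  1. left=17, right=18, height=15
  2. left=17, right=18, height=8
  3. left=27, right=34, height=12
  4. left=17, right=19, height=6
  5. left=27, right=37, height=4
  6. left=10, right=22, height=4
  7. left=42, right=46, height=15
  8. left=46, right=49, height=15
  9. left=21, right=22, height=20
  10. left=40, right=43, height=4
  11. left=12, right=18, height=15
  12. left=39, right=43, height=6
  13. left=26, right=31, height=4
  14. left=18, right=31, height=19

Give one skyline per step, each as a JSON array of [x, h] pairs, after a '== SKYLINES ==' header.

== SKYLINES ==
[[17,15],[18,0]]
[[17,15],[18,0]]
[[17,15],[18,0],[27,12],[34,0]]
[[17,15],[18,6],[19,0],[27,12],[34,0]]
[[17,15],[18,6],[19,0],[27,12],[34,4],[37,0]]
[[10,4],[17,15],[18,6],[19,4],[22,0],[27,12],[34,4],[37,0]]
[[10,4],[17,15],[18,6],[19,4],[22,0],[27,12],[34,4],[37,0],[42,15],[46,0]]
[[10,4],[17,15],[18,6],[19,4],[22,0],[27,12],[34,4],[37,0],[42,15],[49,0]]
[[10,4],[17,15],[18,6],[19,4],[21,20],[22,0],[27,12],[34,4],[37,0],[42,15],[49,0]]
[[10,4],[17,15],[18,6],[19,4],[21,20],[22,0],[27,12],[34,4],[37,0],[40,4],[42,15],[49,0]]
[[10,4],[12,15],[18,6],[19,4],[21,20],[22,0],[27,12],[34,4],[37,0],[40,4],[42,15],[49,0]]
[[10,4],[12,15],[18,6],[19,4],[21,20],[22,0],[27,12],[34,4],[37,0],[39,6],[42,15],[49,0]]
[[10,4],[12,15],[18,6],[19,4],[21,20],[22,0],[26,4],[27,12],[34,4],[37,0],[39,6],[42,15],[49,0]]
[[10,4],[12,15],[18,19],[21,20],[22,19],[31,12],[34,4],[37,0],[39,6],[42,15],[49,0]]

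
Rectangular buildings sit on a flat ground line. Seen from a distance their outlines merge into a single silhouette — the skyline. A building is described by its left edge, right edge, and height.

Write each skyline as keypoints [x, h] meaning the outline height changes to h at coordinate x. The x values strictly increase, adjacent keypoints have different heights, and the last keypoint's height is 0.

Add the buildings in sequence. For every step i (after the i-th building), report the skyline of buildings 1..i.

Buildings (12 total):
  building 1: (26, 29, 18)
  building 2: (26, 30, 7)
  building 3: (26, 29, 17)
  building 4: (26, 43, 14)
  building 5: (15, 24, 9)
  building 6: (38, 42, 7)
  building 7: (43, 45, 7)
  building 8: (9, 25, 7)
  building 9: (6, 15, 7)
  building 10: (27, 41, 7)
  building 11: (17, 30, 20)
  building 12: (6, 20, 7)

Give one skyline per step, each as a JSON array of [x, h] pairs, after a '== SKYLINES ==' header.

== SKYLINES ==
[[26,18],[29,0]]
[[26,18],[29,7],[30,0]]
[[26,18],[29,7],[30,0]]
[[26,18],[29,14],[43,0]]
[[15,9],[24,0],[26,18],[29,14],[43,0]]
[[15,9],[24,0],[26,18],[29,14],[43,0]]
[[15,9],[24,0],[26,18],[29,14],[43,7],[45,0]]
[[9,7],[15,9],[24,7],[25,0],[26,18],[29,14],[43,7],[45,0]]
[[6,7],[15,9],[24,7],[25,0],[26,18],[29,14],[43,7],[45,0]]
[[6,7],[15,9],[24,7],[25,0],[26,18],[29,14],[43,7],[45,0]]
[[6,7],[15,9],[17,20],[30,14],[43,7],[45,0]]
[[6,7],[15,9],[17,20],[30,14],[43,7],[45,0]]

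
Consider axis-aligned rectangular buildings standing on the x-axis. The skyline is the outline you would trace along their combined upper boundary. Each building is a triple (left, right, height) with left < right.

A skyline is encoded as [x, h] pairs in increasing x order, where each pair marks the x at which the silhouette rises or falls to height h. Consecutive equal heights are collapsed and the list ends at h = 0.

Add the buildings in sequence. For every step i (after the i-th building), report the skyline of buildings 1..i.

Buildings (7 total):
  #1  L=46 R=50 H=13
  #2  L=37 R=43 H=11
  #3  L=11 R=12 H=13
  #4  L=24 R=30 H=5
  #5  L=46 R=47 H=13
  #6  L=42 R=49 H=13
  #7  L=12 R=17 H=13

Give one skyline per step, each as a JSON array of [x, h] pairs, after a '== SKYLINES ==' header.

== SKYLINES ==
[[46,13],[50,0]]
[[37,11],[43,0],[46,13],[50,0]]
[[11,13],[12,0],[37,11],[43,0],[46,13],[50,0]]
[[11,13],[12,0],[24,5],[30,0],[37,11],[43,0],[46,13],[50,0]]
[[11,13],[12,0],[24,5],[30,0],[37,11],[43,0],[46,13],[50,0]]
[[11,13],[12,0],[24,5],[30,0],[37,11],[42,13],[50,0]]
[[11,13],[17,0],[24,5],[30,0],[37,11],[42,13],[50,0]]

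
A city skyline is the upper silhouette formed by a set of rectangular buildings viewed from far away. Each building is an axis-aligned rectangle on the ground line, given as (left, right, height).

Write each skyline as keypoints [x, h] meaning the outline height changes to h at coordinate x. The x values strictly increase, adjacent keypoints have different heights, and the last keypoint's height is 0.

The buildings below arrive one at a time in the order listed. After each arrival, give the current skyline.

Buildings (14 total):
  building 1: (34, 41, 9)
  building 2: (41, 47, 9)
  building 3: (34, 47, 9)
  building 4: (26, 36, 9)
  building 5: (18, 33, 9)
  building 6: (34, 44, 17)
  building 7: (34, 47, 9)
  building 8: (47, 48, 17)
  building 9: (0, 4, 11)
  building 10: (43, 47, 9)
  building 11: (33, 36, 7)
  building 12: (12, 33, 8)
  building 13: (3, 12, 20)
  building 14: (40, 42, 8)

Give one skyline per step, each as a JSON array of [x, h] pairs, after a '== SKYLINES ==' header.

== SKYLINES ==
[[34,9],[41,0]]
[[34,9],[47,0]]
[[34,9],[47,0]]
[[26,9],[47,0]]
[[18,9],[47,0]]
[[18,9],[34,17],[44,9],[47,0]]
[[18,9],[34,17],[44,9],[47,0]]
[[18,9],[34,17],[44,9],[47,17],[48,0]]
[[0,11],[4,0],[18,9],[34,17],[44,9],[47,17],[48,0]]
[[0,11],[4,0],[18,9],[34,17],[44,9],[47,17],[48,0]]
[[0,11],[4,0],[18,9],[34,17],[44,9],[47,17],[48,0]]
[[0,11],[4,0],[12,8],[18,9],[34,17],[44,9],[47,17],[48,0]]
[[0,11],[3,20],[12,8],[18,9],[34,17],[44,9],[47,17],[48,0]]
[[0,11],[3,20],[12,8],[18,9],[34,17],[44,9],[47,17],[48,0]]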